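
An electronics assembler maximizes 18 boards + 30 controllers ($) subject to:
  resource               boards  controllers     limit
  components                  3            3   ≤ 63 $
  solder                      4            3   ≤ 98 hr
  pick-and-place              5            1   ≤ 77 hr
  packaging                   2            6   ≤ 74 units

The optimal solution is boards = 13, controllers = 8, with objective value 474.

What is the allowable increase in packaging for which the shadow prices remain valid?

Binding constraints: components, packaging. The basis is B = [[3,3],[2,6]] with det 12.
Per unit increase in packaging, x* moves by d = (-0.25, 0.25).
The basis stays optimal until boards reaches 0; allowable increase = 52 units.

52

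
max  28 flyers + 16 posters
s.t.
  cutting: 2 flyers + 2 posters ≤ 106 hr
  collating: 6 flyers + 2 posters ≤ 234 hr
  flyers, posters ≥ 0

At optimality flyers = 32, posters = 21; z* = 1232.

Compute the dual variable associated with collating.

3

Both cutting and collating are binding at x*.
From A_Bᵀ y = c: 2·y_cutting + 6·y_collating = 28; 2·y_cutting + 2·y_collating = 16.
→ y_cutting = 5 and y_collating = 3.
Shadow price of collating = 3.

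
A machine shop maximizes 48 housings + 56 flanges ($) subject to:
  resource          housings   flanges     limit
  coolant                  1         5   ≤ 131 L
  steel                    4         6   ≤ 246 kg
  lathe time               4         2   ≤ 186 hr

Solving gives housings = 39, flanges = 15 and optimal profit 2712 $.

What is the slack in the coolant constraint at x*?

17

coolant used = 1·39 + 5·15 = 114; slack = 131 − 114 = 17.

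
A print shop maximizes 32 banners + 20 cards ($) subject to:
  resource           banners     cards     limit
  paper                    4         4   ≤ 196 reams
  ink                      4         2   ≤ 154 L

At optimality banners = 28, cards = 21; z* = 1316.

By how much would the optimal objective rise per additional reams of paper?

2

At the optimum: paper uses 196 of 196 (binding); ink uses 154 of 154 (binding).
Dual feasibility on the basic columns requires 4·y_paper + 4·y_ink = 32, 4·y_paper + 2·y_ink = 20.
This yields shadow prices y_paper = 2, y_ink = 6.
Shadow price of paper = 2.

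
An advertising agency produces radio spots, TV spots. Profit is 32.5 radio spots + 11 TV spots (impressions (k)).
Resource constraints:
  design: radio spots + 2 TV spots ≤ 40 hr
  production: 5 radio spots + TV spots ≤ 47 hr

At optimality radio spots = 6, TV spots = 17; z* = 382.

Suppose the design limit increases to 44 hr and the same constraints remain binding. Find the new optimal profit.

Both design and production are binding at x*.
Dual feasibility on the basic columns requires 1·y_design + 5·y_production = 32.5, 2·y_design + 1·y_production = 11.
This yields shadow prices y_design = 2.5, y_production = 6.
Δz = y_design·Δb = 2.5 × (4) = 10, so new z* = 382 + 10 = 392.

392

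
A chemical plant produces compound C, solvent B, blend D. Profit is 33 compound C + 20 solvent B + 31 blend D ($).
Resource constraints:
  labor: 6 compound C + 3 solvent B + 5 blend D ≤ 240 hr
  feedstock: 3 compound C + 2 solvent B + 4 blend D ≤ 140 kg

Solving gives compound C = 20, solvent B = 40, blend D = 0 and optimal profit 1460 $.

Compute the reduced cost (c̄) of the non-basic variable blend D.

Check each constraint at x*: labor 240/240 (tight); feedstock 140/140 (tight).
Dual feasibility on the basic columns requires 6·y_labor + 3·y_feedstock = 33, 3·y_labor + 2·y_feedstock = 20.
This yields shadow prices y_labor = 2, y_feedstock = 7.
Reduced cost of blend D: c₃ − yᵀa₃ = 31 − (2·5 + 7·4) = 31 − 38 = -7.

-7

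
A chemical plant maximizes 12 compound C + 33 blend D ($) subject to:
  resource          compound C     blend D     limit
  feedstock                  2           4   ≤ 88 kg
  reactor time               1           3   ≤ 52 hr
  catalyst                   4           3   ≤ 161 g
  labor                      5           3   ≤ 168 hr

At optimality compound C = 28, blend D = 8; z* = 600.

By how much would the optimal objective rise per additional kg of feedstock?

1.5

Binding: feedstock and reactor time. Non-binding: catalyst (25 unused), labor (4 unused).
Since catalyst, labor are not tight, their duals are 0.
Dual feasibility on the basic columns requires 2·y_feedstock + 1·y_reactor time = 12, 4·y_feedstock + 3·y_reactor time = 33.
→ y_feedstock = 1.5 and y_reactor time = 9.
Shadow price of feedstock = 1.5.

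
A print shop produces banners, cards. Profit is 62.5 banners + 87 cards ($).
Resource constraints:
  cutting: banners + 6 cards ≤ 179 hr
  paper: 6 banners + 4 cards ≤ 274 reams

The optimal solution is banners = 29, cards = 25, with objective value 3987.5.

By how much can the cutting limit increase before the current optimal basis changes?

232

Binding constraints: cutting, paper. The basis is B = [[1,6],[6,4]] with det -32.
Per unit increase in cutting, x* moves by d = (-0.125, 0.1875).
The basis stays optimal until banners reaches 0; allowable increase = 232 hr.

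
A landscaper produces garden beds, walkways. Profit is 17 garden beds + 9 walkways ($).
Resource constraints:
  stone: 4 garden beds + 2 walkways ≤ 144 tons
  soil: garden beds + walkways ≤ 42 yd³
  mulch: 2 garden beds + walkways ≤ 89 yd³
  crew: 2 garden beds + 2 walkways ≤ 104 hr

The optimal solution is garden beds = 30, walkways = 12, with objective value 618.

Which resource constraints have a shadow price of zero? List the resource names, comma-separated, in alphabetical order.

stone: 144/144 (binding)
soil: 42/42 (binding)
mulch: 72/89 (slack 17)
crew: 84/104 (slack 20)
By complementary slackness, a constraint with positive slack has shadow price 0 → crew, mulch.

crew, mulch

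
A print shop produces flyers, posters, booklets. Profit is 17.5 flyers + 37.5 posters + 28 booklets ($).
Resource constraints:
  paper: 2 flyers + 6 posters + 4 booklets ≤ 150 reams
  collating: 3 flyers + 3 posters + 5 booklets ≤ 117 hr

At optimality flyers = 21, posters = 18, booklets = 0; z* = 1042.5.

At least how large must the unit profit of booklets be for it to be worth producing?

32.5

At the optimum: paper uses 150 of 150 (binding); collating uses 117 of 117 (binding).
Dual feasibility on the basic columns requires 2·y_paper + 3·y_collating = 17.5, 6·y_paper + 3·y_collating = 37.5.
→ y_paper = 5 and y_collating = 2.5.
booklets enters the basis when its profit ≥ yᵀa₃ = 5·4 + 2.5·5 = 32.5.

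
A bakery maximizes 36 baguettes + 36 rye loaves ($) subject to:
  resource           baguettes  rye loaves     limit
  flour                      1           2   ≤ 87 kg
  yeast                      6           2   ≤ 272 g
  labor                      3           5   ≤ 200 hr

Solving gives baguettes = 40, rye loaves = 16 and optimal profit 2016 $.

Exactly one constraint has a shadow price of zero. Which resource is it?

flour: 72/87 (slack 15)
yeast: 272/272 (binding)
labor: 200/200 (binding)
By complementary slackness, a constraint with positive slack has shadow price 0 → flour.

flour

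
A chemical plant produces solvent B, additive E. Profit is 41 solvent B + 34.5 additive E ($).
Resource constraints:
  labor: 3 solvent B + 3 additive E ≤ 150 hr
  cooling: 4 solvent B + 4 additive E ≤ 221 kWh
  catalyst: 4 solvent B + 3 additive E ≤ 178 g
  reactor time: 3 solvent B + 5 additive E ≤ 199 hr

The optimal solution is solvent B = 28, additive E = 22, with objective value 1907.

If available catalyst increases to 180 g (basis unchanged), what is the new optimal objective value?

1920

At the optimum: labor uses 150 of 150 (binding); cooling uses 200 of 221 (slack = 21); catalyst uses 178 of 178 (binding); reactor time uses 194 of 199 (slack = 5).
By complementary slackness, y = 0 for the non-binding constraints.
The binding rows give the dual system: 3·y_labor + 4·y_catalyst = 41 and 3·y_labor + 3·y_catalyst = 34.5.
→ y_labor = 5 and y_catalyst = 6.5.
Δz = y_catalyst·Δb = 6.5 × (2) = 13, so new z* = 1907 + 13 = 1920.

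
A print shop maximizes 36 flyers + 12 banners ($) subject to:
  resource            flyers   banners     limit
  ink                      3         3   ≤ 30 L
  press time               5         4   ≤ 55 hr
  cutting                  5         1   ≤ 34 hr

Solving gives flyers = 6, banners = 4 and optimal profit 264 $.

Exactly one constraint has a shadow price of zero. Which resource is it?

ink: 30/30 (binding)
press time: 46/55 (slack 9)
cutting: 34/34 (binding)
By complementary slackness, a constraint with positive slack has shadow price 0 → press time.

press time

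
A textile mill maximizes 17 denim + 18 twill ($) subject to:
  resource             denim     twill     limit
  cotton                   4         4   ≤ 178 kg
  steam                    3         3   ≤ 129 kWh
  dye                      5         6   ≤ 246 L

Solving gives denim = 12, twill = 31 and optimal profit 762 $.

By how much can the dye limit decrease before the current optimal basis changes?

Binding constraints: steam, dye. The basis is B = [[3,3],[5,6]] with det 3.
Per unit decrease in dye, x* moves by d = (1, -1).
The basis stays optimal until twill reaches 0; allowable decrease = 31 L.

31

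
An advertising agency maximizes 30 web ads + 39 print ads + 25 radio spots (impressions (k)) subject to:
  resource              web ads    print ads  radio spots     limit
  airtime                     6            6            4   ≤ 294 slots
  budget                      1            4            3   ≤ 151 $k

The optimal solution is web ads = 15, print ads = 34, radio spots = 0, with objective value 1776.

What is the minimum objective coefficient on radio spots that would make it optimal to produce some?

Both airtime and budget are binding at x*.
From A_Bᵀ y = c: 6·y_airtime + 1·y_budget = 30; 6·y_airtime + 4·y_budget = 39.
This yields shadow prices y_airtime = 4.5, y_budget = 3.
radio spots enters the basis when its profit ≥ yᵀa₃ = 4.5·4 + 3·3 = 27.

27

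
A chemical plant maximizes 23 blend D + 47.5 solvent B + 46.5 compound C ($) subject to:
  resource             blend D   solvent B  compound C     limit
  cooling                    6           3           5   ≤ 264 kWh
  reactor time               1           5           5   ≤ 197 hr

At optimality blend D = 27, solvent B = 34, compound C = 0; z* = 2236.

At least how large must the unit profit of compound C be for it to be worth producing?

52.5

At the optimum: cooling uses 264 of 264 (binding); reactor time uses 197 of 197 (binding).
Dual feasibility on the basic columns requires 6·y_cooling + 1·y_reactor time = 23, 3·y_cooling + 5·y_reactor time = 47.5.
→ y_cooling = 2.5 and y_reactor time = 8.
compound C enters the basis when its profit ≥ yᵀa₃ = 2.5·5 + 8·5 = 52.5.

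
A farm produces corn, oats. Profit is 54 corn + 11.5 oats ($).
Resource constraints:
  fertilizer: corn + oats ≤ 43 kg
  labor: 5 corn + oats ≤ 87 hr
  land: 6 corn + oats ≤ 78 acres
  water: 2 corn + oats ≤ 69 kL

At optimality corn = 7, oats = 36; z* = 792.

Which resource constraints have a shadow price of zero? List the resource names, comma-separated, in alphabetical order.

fertilizer: 43/43 (binding)
labor: 71/87 (slack 16)
land: 78/78 (binding)
water: 50/69 (slack 19)
By complementary slackness, a constraint with positive slack has shadow price 0 → labor, water.

labor, water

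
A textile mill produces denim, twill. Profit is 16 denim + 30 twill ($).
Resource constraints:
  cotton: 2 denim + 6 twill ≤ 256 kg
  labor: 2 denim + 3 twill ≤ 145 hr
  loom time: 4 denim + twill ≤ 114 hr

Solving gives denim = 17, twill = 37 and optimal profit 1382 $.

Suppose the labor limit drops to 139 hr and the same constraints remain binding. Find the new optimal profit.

1346

At the optimum: cotton uses 256 of 256 (binding); labor uses 145 of 145 (binding); loom time uses 105 of 114 (slack = 9).
Slack constraints have shadow price 0 (complementary slackness).
From A_Bᵀ y = c: 2·y_cotton + 2·y_labor = 16; 6·y_cotton + 3·y_labor = 30.
→ y_cotton = 2 and y_labor = 6.
Δz = y_labor·Δb = 6 × (-6) = -36, so new z* = 1382 − 36 = 1346.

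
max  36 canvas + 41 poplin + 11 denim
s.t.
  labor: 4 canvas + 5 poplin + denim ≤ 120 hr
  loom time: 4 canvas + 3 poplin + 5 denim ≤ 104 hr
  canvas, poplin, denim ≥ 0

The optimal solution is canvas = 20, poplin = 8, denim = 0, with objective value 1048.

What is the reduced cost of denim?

Both labor and loom time are binding at x*.
From A_Bᵀ y = c: 4·y_labor + 4·y_loom time = 36; 5·y_labor + 3·y_loom time = 41.
This yields shadow prices y_labor = 7, y_loom time = 2.
Reduced cost of denim: c₃ − yᵀa₃ = 11 − (7·1 + 2·5) = 11 − 17 = -6.

-6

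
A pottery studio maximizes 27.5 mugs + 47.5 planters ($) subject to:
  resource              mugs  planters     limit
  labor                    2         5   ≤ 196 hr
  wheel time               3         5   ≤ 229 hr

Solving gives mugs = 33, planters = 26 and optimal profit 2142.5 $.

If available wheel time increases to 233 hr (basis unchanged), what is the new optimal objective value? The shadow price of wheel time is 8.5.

Δb = 4, so new z* = 2142.5 + (8.5)·(4) = 2142.5 + 34 = 2176.5.

2176.5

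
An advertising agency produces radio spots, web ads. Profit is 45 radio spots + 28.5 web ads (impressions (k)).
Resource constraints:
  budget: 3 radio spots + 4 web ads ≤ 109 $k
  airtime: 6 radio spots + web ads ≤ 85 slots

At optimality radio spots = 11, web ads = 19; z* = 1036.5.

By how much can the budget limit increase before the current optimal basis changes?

231

Binding constraints: budget, airtime. The basis is B = [[3,4],[6,1]] with det -21.
Per unit increase in budget, x* moves by d = (-0.0476, 0.2857).
The basis stays optimal until radio spots reaches 0; allowable increase = 231 $k.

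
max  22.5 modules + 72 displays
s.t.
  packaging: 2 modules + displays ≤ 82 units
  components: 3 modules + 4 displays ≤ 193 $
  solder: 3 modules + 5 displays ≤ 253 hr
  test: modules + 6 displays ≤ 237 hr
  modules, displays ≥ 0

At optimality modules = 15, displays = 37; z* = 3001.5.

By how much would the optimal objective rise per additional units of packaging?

Binding: components and test. Non-binding: packaging (15 unused), solder (23 unused).
Since packaging, solder are not tight, their duals are 0.
The binding rows give the dual system: 3·y_components + 1·y_test = 22.5 and 4·y_components + 6·y_test = 72.
Solving: y_components = 4.5, y_test = 9.
Shadow price of packaging = 0.

0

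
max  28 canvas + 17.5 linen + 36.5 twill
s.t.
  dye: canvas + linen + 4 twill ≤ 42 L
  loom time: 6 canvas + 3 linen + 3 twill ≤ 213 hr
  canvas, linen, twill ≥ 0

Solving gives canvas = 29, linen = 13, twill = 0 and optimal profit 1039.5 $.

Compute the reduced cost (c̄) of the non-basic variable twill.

Both dye and loom time are binding at x*.
Dual feasibility on the basic columns requires 1·y_dye + 6·y_loom time = 28, 1·y_dye + 3·y_loom time = 17.5.
Solving: y_dye = 7, y_loom time = 3.5.
Reduced cost of twill: c₃ − yᵀa₃ = 36.5 − (7·4 + 3.5·3) = 36.5 − 38.5 = -2.

-2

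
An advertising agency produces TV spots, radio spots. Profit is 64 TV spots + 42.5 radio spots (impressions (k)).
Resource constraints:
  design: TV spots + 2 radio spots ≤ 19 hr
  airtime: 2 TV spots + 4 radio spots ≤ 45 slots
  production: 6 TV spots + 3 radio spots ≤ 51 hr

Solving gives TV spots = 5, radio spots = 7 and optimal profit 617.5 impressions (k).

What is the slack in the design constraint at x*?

design used = 1·5 + 2·7 = 19; slack = 19 − 19 = 0.

0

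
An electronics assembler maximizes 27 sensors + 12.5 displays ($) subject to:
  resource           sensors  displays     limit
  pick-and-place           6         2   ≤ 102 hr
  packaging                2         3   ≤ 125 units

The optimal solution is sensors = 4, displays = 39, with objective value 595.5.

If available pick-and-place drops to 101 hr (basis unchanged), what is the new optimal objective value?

591.5

Check each constraint at x*: pick-and-place 102/102 (tight); packaging 125/125 (tight).
The binding rows give the dual system: 6·y_pick-and-place + 2·y_packaging = 27 and 2·y_pick-and-place + 3·y_packaging = 12.5.
→ y_pick-and-place = 4 and y_packaging = 1.5.
Δz = y_pick-and-place·Δb = 4 × (-1) = -4, so new z* = 595.5 − 4 = 591.5.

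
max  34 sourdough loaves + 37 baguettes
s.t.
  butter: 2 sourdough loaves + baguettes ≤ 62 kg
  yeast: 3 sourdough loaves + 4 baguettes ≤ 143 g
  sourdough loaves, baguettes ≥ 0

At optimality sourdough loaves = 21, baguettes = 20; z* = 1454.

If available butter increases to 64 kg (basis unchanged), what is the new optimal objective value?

1464

At the optimum: butter uses 62 of 62 (binding); yeast uses 143 of 143 (binding).
From A_Bᵀ y = c: 2·y_butter + 3·y_yeast = 34; 1·y_butter + 4·y_yeast = 37.
Solving: y_butter = 5, y_yeast = 8.
Δz = y_butter·Δb = 5 × (2) = 10, so new z* = 1454 + 10 = 1464.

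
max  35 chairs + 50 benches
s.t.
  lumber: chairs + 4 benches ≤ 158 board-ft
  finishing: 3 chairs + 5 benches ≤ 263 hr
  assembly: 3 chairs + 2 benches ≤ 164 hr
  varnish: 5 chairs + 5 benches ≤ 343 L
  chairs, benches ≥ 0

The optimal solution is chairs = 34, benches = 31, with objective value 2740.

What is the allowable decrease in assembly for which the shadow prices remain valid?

85

Binding constraints: lumber, assembly. The basis is B = [[1,4],[3,2]] with det -10.
Per unit decrease in assembly, x* moves by d = (-0.4, 0.1).
The basis stays optimal until chairs reaches 0; allowable decrease = 85 hr.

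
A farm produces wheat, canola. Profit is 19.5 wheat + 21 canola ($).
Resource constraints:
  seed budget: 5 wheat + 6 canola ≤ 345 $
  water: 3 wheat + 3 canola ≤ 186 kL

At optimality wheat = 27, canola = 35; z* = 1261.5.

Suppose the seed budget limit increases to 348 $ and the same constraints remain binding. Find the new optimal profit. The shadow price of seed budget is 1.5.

1266

Δb = 3, so new z* = 1261.5 + (1.5)·(3) = 1261.5 + 4.5 = 1266.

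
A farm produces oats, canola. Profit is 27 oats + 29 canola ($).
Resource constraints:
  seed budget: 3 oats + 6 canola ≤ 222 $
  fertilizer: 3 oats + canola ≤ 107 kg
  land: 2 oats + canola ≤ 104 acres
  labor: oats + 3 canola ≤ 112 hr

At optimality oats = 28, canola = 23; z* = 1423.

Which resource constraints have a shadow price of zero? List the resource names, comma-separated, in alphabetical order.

seed budget: 222/222 (binding)
fertilizer: 107/107 (binding)
land: 79/104 (slack 25)
labor: 97/112 (slack 15)
By complementary slackness, a constraint with positive slack has shadow price 0 → labor, land.

labor, land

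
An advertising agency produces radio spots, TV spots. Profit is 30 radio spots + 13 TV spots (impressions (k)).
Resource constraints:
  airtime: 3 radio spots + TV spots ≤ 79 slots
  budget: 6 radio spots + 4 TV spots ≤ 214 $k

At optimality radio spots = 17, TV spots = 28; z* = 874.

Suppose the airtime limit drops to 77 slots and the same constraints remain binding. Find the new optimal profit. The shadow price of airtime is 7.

860

Δb = -2, so new z* = 874 + (7)·(-2) = 874 − 14 = 860.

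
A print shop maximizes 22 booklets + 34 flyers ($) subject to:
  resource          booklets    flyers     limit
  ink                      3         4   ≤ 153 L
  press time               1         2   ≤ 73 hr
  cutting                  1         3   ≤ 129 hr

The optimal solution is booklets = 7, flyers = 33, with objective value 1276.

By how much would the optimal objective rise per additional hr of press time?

7

Binding: ink and press time. Non-binding: cutting (23 unused).
Since cutting is not tight, its dual is 0.
The binding rows give the dual system: 3·y_ink + 1·y_press time = 22 and 4·y_ink + 2·y_press time = 34.
This yields shadow prices y_ink = 5, y_press time = 7.
Shadow price of press time = 7.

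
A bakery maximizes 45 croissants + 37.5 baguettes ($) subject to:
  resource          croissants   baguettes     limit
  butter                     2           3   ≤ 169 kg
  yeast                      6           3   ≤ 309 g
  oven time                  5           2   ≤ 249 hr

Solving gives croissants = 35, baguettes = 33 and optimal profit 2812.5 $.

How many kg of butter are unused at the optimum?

butter used = 2·35 + 3·33 = 169; slack = 169 − 169 = 0.

0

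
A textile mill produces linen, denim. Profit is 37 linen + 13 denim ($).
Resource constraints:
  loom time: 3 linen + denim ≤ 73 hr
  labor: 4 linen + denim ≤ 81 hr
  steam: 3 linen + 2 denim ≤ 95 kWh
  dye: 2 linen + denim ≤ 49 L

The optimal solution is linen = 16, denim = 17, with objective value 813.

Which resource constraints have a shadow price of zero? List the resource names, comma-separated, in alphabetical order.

loom time, steam

loom time: 65/73 (slack 8)
labor: 81/81 (binding)
steam: 82/95 (slack 13)
dye: 49/49 (binding)
By complementary slackness, a constraint with positive slack has shadow price 0 → loom time, steam.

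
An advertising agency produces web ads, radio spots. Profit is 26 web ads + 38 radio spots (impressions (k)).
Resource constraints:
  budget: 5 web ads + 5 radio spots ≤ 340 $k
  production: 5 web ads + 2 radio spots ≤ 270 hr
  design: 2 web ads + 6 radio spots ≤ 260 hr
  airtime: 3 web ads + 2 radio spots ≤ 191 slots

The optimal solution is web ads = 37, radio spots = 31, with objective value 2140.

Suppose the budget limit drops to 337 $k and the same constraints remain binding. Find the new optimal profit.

2128

At the optimum: budget uses 340 of 340 (binding); production uses 247 of 270 (slack = 23); design uses 260 of 260 (binding); airtime uses 173 of 191 (slack = 18).
Since production, airtime are not tight, their duals are 0.
Dual feasibility on the basic columns requires 5·y_budget + 2·y_design = 26, 5·y_budget + 6·y_design = 38.
→ y_budget = 4 and y_design = 3.
Δz = y_budget·Δb = 4 × (-3) = -12, so new z* = 2140 − 12 = 2128.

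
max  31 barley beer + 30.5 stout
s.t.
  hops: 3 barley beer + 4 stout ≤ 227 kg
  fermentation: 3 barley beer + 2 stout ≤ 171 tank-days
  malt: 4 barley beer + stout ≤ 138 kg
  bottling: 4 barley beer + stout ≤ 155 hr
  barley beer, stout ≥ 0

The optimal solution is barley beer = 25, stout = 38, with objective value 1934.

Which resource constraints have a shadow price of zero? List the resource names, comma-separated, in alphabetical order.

hops: 227/227 (binding)
fermentation: 151/171 (slack 20)
malt: 138/138 (binding)
bottling: 138/155 (slack 17)
By complementary slackness, a constraint with positive slack has shadow price 0 → bottling, fermentation.

bottling, fermentation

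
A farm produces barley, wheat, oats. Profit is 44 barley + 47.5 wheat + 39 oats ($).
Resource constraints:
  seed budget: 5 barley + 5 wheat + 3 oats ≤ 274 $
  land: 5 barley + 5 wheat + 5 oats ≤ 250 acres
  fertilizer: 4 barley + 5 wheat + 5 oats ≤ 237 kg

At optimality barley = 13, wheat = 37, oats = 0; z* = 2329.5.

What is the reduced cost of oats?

At the optimum: seed budget uses 250 of 274 (slack = 24); land uses 250 of 250 (binding); fertilizer uses 237 of 237 (binding).
Since seed budget is not tight, its dual is 0.
Dual feasibility on the basic columns requires 5·y_land + 4·y_fertilizer = 44, 5·y_land + 5·y_fertilizer = 47.5.
This yields shadow prices y_land = 6, y_fertilizer = 3.5.
Reduced cost of oats: c₃ − yᵀa₃ = 39 − (6·5 + 3.5·5) = 39 − 47.5 = -8.5.

-8.5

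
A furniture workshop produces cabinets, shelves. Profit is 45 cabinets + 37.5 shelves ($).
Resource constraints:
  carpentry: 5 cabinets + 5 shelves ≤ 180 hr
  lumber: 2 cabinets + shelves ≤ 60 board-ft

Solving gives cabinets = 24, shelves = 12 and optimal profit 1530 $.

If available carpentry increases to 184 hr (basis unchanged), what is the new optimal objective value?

At the optimum: carpentry uses 180 of 180 (binding); lumber uses 60 of 60 (binding).
From A_Bᵀ y = c: 5·y_carpentry + 2·y_lumber = 45; 5·y_carpentry + 1·y_lumber = 37.5.
→ y_carpentry = 6 and y_lumber = 7.5.
Δz = y_carpentry·Δb = 6 × (4) = 24, so new z* = 1530 + 24 = 1554.

1554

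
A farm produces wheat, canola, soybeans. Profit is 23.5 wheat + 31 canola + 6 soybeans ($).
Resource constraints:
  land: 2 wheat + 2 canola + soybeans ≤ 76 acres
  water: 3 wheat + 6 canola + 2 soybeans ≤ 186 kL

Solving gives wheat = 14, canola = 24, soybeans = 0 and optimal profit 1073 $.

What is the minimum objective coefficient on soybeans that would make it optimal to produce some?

13

At the optimum: land uses 76 of 76 (binding); water uses 186 of 186 (binding).
From A_Bᵀ y = c: 2·y_land + 3·y_water = 23.5; 2·y_land + 6·y_water = 31.
→ y_land = 8 and y_water = 2.5.
soybeans enters the basis when its profit ≥ yᵀa₃ = 8·1 + 2.5·2 = 13.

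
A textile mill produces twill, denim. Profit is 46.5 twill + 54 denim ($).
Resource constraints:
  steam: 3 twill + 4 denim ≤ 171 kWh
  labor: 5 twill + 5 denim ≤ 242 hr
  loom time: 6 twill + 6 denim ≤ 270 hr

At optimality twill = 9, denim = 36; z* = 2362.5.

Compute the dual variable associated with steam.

7.5

At the optimum: steam uses 171 of 171 (binding); labor uses 225 of 242 (slack = 17); loom time uses 270 of 270 (binding).
Slack constraints have shadow price 0 (complementary slackness).
Dual feasibility on the basic columns requires 3·y_steam + 6·y_loom time = 46.5, 4·y_steam + 6·y_loom time = 54.
→ y_steam = 7.5 and y_loom time = 4.
Shadow price of steam = 7.5.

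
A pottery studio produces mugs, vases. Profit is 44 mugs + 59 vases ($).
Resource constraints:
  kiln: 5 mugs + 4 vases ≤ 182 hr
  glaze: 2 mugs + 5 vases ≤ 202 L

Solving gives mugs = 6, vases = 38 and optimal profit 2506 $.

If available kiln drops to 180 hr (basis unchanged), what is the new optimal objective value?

2494

Check each constraint at x*: kiln 182/182 (tight); glaze 202/202 (tight).
Dual feasibility on the basic columns requires 5·y_kiln + 2·y_glaze = 44, 4·y_kiln + 5·y_glaze = 59.
Solving: y_kiln = 6, y_glaze = 7.
Δz = y_kiln·Δb = 6 × (-2) = -12, so new z* = 2506 − 12 = 2494.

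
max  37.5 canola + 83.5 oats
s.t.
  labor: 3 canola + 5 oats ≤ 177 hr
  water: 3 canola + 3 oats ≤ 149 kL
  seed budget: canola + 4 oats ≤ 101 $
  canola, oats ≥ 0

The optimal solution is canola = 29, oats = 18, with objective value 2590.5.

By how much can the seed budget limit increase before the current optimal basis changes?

40.6

Binding constraints: labor, seed budget. The basis is B = [[3,5],[1,4]] with det 7.
Per unit increase in seed budget, x* moves by d = (-0.7143, 0.4286).
The basis stays optimal until canola reaches 0; allowable increase = 40.6 $.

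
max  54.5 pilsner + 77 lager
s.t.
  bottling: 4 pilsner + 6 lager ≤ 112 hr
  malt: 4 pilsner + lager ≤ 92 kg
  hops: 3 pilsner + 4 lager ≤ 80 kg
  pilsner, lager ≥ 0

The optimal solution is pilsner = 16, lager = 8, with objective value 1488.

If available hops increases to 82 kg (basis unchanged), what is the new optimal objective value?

1507

Binding: bottling and hops. Non-binding: malt (20 unused).
Since malt is not tight, its dual is 0.
Dual feasibility on the basic columns requires 4·y_bottling + 3·y_hops = 54.5, 6·y_bottling + 4·y_hops = 77.
This yields shadow prices y_bottling = 6.5, y_hops = 9.5.
Δz = y_hops·Δb = 9.5 × (2) = 19, so new z* = 1488 + 19 = 1507.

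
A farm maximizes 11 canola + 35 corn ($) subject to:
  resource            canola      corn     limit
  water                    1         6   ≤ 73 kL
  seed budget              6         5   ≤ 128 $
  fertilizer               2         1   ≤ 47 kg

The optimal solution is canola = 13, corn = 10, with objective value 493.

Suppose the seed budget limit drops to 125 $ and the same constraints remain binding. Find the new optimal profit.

490

Check each constraint at x*: water 73/73 (tight); seed budget 128/128 (tight); fertilizer 36/47 (slack 11).
By complementary slackness, y = 0 for the non-binding constraint.
Dual feasibility on the basic columns requires 1·y_water + 6·y_seed budget = 11, 6·y_water + 5·y_seed budget = 35.
→ y_water = 5 and y_seed budget = 1.
Δz = y_seed budget·Δb = 1 × (-3) = -3, so new z* = 493 − 3 = 490.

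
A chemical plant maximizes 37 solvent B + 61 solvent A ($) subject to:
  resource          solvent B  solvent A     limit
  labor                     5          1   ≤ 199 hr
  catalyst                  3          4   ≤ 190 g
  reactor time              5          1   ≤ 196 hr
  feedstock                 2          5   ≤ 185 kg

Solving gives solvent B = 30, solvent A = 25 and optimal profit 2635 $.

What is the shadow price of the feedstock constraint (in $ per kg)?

5

At the optimum: labor uses 175 of 199 (slack = 24); catalyst uses 190 of 190 (binding); reactor time uses 175 of 196 (slack = 21); feedstock uses 185 of 185 (binding).
Slack constraints have shadow price 0 (complementary slackness).
From A_Bᵀ y = c: 3·y_catalyst + 2·y_feedstock = 37; 4·y_catalyst + 5·y_feedstock = 61.
This yields shadow prices y_catalyst = 9, y_feedstock = 5.
Shadow price of feedstock = 5.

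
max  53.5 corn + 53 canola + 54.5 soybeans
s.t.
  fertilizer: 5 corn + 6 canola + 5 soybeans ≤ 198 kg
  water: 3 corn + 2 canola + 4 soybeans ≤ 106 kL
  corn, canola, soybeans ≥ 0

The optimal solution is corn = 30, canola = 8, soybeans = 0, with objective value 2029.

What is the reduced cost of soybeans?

At the optimum: fertilizer uses 198 of 198 (binding); water uses 106 of 106 (binding).
Dual feasibility on the basic columns requires 5·y_fertilizer + 3·y_water = 53.5, 6·y_fertilizer + 2·y_water = 53.
→ y_fertilizer = 6.5 and y_water = 7.
Reduced cost of soybeans: c₃ − yᵀa₃ = 54.5 − (6.5·5 + 7·4) = 54.5 − 60.5 = -6.

-6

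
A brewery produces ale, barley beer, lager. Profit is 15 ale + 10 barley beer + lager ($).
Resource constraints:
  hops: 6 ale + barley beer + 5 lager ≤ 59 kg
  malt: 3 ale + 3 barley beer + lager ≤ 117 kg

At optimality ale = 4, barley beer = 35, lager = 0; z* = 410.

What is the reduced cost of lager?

-7

At the optimum: hops uses 59 of 59 (binding); malt uses 117 of 117 (binding).
The binding rows give the dual system: 6·y_hops + 3·y_malt = 15 and 1·y_hops + 3·y_malt = 10.
This yields shadow prices y_hops = 1, y_malt = 3.
Reduced cost of lager: c₃ − yᵀa₃ = 1 − (1·5 + 3·1) = 1 − 8 = -7.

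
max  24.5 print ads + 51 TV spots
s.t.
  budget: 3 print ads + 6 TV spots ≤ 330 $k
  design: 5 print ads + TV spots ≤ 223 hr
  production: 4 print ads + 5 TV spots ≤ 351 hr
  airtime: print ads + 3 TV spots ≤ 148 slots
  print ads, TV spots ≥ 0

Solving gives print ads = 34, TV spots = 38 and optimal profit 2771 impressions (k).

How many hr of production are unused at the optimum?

25

production used = 4·34 + 5·38 = 326; slack = 351 − 326 = 25.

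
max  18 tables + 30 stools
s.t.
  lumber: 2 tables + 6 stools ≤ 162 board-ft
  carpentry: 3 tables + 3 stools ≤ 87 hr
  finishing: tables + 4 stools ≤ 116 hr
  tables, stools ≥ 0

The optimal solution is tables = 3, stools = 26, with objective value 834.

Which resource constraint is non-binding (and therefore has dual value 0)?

finishing

lumber: 162/162 (binding)
carpentry: 87/87 (binding)
finishing: 107/116 (slack 9)
By complementary slackness, a constraint with positive slack has shadow price 0 → finishing.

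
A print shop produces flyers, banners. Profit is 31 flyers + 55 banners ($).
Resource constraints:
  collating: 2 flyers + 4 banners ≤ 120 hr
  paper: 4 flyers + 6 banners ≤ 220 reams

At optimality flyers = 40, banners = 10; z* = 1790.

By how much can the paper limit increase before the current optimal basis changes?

20

Binding constraints: collating, paper. The basis is B = [[2,4],[4,6]] with det -4.
Per unit increase in paper, x* moves by d = (1, -0.5).
The basis stays optimal until banners reaches 0; allowable increase = 20 reams.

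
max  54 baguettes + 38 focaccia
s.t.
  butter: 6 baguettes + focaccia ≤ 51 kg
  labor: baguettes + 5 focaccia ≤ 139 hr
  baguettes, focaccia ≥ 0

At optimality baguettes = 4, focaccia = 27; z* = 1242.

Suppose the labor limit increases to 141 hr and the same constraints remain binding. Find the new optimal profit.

1254

Check each constraint at x*: butter 51/51 (tight); labor 139/139 (tight).
From A_Bᵀ y = c: 6·y_butter + 1·y_labor = 54; 1·y_butter + 5·y_labor = 38.
→ y_butter = 8 and y_labor = 6.
Δz = y_labor·Δb = 6 × (2) = 12, so new z* = 1242 + 12 = 1254.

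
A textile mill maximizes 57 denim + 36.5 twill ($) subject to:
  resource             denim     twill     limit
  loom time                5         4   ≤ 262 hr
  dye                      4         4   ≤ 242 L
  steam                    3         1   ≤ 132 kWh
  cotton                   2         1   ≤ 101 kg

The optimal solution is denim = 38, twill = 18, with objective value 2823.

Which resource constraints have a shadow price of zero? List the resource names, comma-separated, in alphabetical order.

loom time: 262/262 (binding)
dye: 224/242 (slack 18)
steam: 132/132 (binding)
cotton: 94/101 (slack 7)
By complementary slackness, a constraint with positive slack has shadow price 0 → cotton, dye.

cotton, dye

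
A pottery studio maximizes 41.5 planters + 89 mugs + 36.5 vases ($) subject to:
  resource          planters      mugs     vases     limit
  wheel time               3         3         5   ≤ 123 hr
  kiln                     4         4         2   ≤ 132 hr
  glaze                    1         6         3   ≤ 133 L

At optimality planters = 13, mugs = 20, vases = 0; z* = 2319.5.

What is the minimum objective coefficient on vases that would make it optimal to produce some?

At the optimum: wheel time uses 99 of 123 (slack = 24); kiln uses 132 of 132 (binding); glaze uses 133 of 133 (binding).
Slack constraints have shadow price 0 (complementary slackness).
From A_Bᵀ y = c: 4·y_kiln + 1·y_glaze = 41.5; 4·y_kiln + 6·y_glaze = 89.
Solving: y_kiln = 8, y_glaze = 9.5.
vases enters the basis when its profit ≥ yᵀa₃ = 8·2 + 9.5·3 = 44.5.

44.5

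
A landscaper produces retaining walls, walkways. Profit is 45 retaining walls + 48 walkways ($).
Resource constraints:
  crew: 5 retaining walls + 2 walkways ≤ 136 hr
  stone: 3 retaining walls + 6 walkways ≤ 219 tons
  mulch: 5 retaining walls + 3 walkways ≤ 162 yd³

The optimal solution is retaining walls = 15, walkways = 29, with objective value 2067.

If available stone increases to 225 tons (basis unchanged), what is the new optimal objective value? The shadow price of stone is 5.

Δb = 6, so new z* = 2067 + (5)·(6) = 2067 + 30 = 2097.

2097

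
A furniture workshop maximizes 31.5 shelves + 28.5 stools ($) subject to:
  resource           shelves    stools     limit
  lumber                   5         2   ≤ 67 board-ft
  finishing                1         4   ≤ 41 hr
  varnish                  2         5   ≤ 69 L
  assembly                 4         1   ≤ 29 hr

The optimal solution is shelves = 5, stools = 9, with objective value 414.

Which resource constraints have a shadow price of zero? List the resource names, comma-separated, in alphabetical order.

lumber, varnish

lumber: 43/67 (slack 24)
finishing: 41/41 (binding)
varnish: 55/69 (slack 14)
assembly: 29/29 (binding)
By complementary slackness, a constraint with positive slack has shadow price 0 → lumber, varnish.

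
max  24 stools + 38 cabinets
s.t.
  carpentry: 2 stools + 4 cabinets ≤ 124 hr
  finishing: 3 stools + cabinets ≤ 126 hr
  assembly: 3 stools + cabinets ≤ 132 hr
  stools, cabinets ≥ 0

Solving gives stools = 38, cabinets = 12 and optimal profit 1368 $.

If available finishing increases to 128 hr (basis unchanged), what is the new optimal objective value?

Check each constraint at x*: carpentry 124/124 (tight); finishing 126/126 (tight); assembly 126/132 (slack 6).
Slack constraints have shadow price 0 (complementary slackness).
From A_Bᵀ y = c: 2·y_carpentry + 3·y_finishing = 24; 4·y_carpentry + 1·y_finishing = 38.
This yields shadow prices y_carpentry = 9, y_finishing = 2.
Δz = y_finishing·Δb = 2 × (2) = 4, so new z* = 1368 + 4 = 1372.

1372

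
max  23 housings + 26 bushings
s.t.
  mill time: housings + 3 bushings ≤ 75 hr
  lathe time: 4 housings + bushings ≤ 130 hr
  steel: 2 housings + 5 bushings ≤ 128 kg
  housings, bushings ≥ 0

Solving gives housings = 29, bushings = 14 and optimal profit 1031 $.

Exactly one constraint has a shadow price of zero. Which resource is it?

mill time

mill time: 71/75 (slack 4)
lathe time: 130/130 (binding)
steel: 128/128 (binding)
By complementary slackness, a constraint with positive slack has shadow price 0 → mill time.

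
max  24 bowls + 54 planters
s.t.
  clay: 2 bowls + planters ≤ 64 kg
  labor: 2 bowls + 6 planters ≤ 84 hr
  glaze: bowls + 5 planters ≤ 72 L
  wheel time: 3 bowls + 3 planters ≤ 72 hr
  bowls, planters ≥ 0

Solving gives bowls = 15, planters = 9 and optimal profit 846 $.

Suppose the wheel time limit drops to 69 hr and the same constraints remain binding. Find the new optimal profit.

At the optimum: clay uses 39 of 64 (slack = 25); labor uses 84 of 84 (binding); glaze uses 60 of 72 (slack = 12); wheel time uses 72 of 72 (binding).
By complementary slackness, y = 0 for the non-binding constraints.
Dual feasibility on the basic columns requires 2·y_labor + 3·y_wheel time = 24, 6·y_labor + 3·y_wheel time = 54.
Solving: y_labor = 7.5, y_wheel time = 3.
Δz = y_wheel time·Δb = 3 × (-3) = -9, so new z* = 846 − 9 = 837.

837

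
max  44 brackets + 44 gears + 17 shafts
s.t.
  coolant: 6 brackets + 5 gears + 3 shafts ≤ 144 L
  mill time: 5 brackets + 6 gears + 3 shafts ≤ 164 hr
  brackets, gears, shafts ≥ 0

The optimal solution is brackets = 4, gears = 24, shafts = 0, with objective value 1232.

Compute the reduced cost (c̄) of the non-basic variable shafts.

At the optimum: coolant uses 144 of 144 (binding); mill time uses 164 of 164 (binding).
From A_Bᵀ y = c: 6·y_coolant + 5·y_mill time = 44; 5·y_coolant + 6·y_mill time = 44.
This yields shadow prices y_coolant = 4, y_mill time = 4.
Reduced cost of shafts: c₃ − yᵀa₃ = 17 − (4·3 + 4·3) = 17 − 24 = -7.

-7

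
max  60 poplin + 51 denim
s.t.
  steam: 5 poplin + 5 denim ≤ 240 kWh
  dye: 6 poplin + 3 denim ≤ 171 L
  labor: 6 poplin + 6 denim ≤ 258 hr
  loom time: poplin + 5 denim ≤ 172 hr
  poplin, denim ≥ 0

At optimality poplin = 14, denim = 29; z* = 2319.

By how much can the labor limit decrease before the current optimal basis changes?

87

Binding constraints: dye, labor. The basis is B = [[6,3],[6,6]] with det 18.
Per unit decrease in labor, x* moves by d = (0.1667, -0.3333).
The basis stays optimal until denim reaches 0; allowable decrease = 87 hr.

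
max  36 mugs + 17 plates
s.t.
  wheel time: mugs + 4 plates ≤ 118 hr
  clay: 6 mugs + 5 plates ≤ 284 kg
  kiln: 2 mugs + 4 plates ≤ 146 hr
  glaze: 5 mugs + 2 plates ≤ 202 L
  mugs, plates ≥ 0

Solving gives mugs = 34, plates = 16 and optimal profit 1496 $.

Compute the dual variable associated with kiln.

0

Binding: clay and glaze. Non-binding: wheel time (20 unused), kiln (14 unused).
Since wheel time, kiln are not tight, their duals are 0.
The binding rows give the dual system: 6·y_clay + 5·y_glaze = 36 and 5·y_clay + 2·y_glaze = 17.
This yields shadow prices y_clay = 1, y_glaze = 6.
Shadow price of kiln = 0.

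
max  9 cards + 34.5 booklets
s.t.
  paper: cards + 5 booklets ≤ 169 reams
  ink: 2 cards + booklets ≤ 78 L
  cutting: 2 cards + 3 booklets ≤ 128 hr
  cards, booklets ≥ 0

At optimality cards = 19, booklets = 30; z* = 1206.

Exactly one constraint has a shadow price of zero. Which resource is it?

ink

paper: 169/169 (binding)
ink: 68/78 (slack 10)
cutting: 128/128 (binding)
By complementary slackness, a constraint with positive slack has shadow price 0 → ink.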